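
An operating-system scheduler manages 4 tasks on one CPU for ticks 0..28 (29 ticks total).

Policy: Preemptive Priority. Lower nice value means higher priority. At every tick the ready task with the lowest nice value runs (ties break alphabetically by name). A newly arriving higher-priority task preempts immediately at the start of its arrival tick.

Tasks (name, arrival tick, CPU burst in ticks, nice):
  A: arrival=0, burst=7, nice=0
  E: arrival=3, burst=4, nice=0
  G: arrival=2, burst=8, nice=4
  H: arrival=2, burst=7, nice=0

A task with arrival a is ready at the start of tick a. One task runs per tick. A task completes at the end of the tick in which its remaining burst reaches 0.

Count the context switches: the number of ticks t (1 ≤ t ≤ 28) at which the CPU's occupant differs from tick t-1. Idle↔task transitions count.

t=0: ready={A} → run A
t=1: ready={A} → run A
t=2: ready={A,G,H} → run A
t=3: ready={A,E,G,H} → run A
t=4: ready={A,E,G,H} → run A
t=5: ready={A,E,G,H} → run A
t=6: ready={A,E,G,H} → run A
t=7: ready={E,G,H} → run E
t=8: ready={E,G,H} → run E
t=9: ready={E,G,H} → run E
t=10: ready={E,G,H} → run E
t=11: ready={G,H} → run H
t=12: ready={G,H} → run H
t=13: ready={G,H} → run H
t=14: ready={G,H} → run H
t=15: ready={G,H} → run H
t=16: ready={G,H} → run H
t=17: ready={G,H} → run H
t=18: ready={G} → run G
t=19: ready={G} → run G
t=20: ready={G} → run G
t=21: ready={G} → run G
t=22: ready={G} → run G
t=23: ready={G} → run G
t=24: ready={G} → run G
t=25: ready={G} → run G
t=26: (idle)
t=27: (idle)
t=28: (idle)

context switches = 4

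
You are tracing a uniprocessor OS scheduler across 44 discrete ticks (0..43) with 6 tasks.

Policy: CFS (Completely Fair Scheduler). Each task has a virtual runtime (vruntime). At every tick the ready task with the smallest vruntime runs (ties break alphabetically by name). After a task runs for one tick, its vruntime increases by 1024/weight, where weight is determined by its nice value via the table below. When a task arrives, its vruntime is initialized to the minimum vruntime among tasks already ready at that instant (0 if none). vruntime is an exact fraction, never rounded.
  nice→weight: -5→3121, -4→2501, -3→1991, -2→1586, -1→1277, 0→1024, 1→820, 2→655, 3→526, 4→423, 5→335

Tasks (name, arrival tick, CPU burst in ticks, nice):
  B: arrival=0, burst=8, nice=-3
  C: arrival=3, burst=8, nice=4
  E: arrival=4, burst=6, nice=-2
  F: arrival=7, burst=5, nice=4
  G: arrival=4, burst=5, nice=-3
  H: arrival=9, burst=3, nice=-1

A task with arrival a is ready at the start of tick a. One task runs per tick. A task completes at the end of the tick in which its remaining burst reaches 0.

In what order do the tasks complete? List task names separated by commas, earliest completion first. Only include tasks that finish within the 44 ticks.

completion order = B, G, H, E, F, C

t=0: vr[B=0] → run B
t=1: vr[B=1024/1991] → run B
t=2: vr[B=2048/1991] → run B
t=3: vr[B=3072/1991 C=3072/1991] → run B
t=4: vr[B=4096/1991 C=3072/1991 E=3072/1991 G=3072/1991] → run C
t=5: vr[B=4096/1991 C=3338240/842193 E=3072/1991 G=3072/1991] → run E
t=6: vr[B=4096/1991 C=3338240/842193 E=3455488/1578863 G=3072/1991] → run G
t=7: vr[B=4096/1991 C=3338240/842193 E=3455488/1578863 F=4096/1991 G=4096/1991] → run B
t=8: vr[B=5120/1991 C=3338240/842193 E=3455488/1578863 F=4096/1991 G=4096/1991] → run F
t=9: vr[B=5120/1991 C=3338240/842193 E=3455488/1578863 F=3771392/842193 G=4096/1991 H=4096/1991] → run G
t=10: vr[B=5120/1991 C=3338240/842193 E=3455488/1578863 F=3771392/842193 G=5120/1991 H=4096/1991] → run H
t=11: vr[B=5120/1991 C=3338240/842193 E=3455488/1578863 F=3771392/842193 G=5120/1991 H=7269376/2542507] → run E
t=12: vr[B=5120/1991 C=3338240/842193 E=4474880/1578863 F=3771392/842193 G=5120/1991 H=7269376/2542507] → run B
t=13: vr[B=6144/1991 C=3338240/842193 E=4474880/1578863 F=3771392/842193 G=5120/1991 H=7269376/2542507] → run G
t=14: vr[B=6144/1991 C=3338240/842193 E=4474880/1578863 F=3771392/842193 G=6144/1991 H=7269376/2542507] → run E
t=15: vr[B=6144/1991 C=3338240/842193 E=5494272/1578863 F=3771392/842193 G=6144/1991 H=7269376/2542507] → run H
t=16: vr[B=6144/1991 C=3338240/842193 E=5494272/1578863 F=3771392/842193 G=6144/1991 H=9308160/2542507] → run B
t=17: vr[B=7168/1991 C=3338240/842193 E=5494272/1578863 F=3771392/842193 G=6144/1991 H=9308160/2542507] → run G
t=18: vr[B=7168/1991 C=3338240/842193 E=5494272/1578863 F=3771392/842193 G=7168/1991 H=9308160/2542507] → run E
t=19: vr[B=7168/1991 C=3338240/842193 E=6513664/1578863 F=3771392/842193 G=7168/1991 H=9308160/2542507] → run B
t=20: vr[C=3338240/842193 E=6513664/1578863 F=3771392/842193 G=7168/1991 H=9308160/2542507] → run G
t=21: vr[C=3338240/842193 E=6513664/1578863 F=3771392/842193 H=9308160/2542507] → run H
t=22: vr[C=3338240/842193 E=6513664/1578863 F=3771392/842193] → run C
t=23: vr[C=5377024/842193 E=6513664/1578863 F=3771392/842193] → run E
t=24: vr[C=5377024/842193 E=7533056/1578863 F=3771392/842193] → run F
t=25: vr[C=5377024/842193 E=7533056/1578863 F=5810176/842193] → run E
t=26: vr[C=5377024/842193 F=5810176/842193] → run C
t=27: vr[C=2471936/280731 F=5810176/842193] → run F
t=28: vr[C=2471936/280731 F=2616320/280731] → run C
t=29: vr[C=9454592/842193 F=2616320/280731] → run F
t=30: vr[C=9454592/842193 F=9887744/842193] → run C
t=31: vr[C=11493376/842193 F=9887744/842193] → run F
t=32: vr[C=11493376/842193] → run C
t=33: vr[C=4510720/280731] → run C
t=34: vr[C=15570944/842193] → run C
t=35: (idle)
t=36: (idle)
t=37: (idle)
t=38: (idle)
t=39: (idle)
t=40: (idle)
t=41: (idle)
t=42: (idle)
t=43: (idle)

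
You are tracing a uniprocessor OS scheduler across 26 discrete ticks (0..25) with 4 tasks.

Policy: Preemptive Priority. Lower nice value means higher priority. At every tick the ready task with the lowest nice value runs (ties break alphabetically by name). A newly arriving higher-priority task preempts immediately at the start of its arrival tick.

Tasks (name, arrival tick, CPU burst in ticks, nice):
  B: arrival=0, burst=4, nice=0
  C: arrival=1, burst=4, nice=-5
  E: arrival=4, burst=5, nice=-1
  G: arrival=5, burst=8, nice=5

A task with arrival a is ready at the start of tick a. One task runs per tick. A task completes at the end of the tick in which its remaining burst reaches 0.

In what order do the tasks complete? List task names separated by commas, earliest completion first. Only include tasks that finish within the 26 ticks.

completion order = C, E, B, G

t=0: ready={B} → run B
t=1: ready={B,C} → run C
t=2: ready={B,C} → run C
t=3: ready={B,C} → run C
t=4: ready={B,C,E} → run C
t=5: ready={B,E,G} → run E
t=6: ready={B,E,G} → run E
t=7: ready={B,E,G} → run E
t=8: ready={B,E,G} → run E
t=9: ready={B,E,G} → run E
t=10: ready={B,G} → run B
t=11: ready={B,G} → run B
t=12: ready={B,G} → run B
t=13: ready={G} → run G
t=14: ready={G} → run G
t=15: ready={G} → run G
t=16: ready={G} → run G
t=17: ready={G} → run G
t=18: ready={G} → run G
t=19: ready={G} → run G
t=20: ready={G} → run G
t=21: (idle)
t=22: (idle)
t=23: (idle)
t=24: (idle)
t=25: (idle)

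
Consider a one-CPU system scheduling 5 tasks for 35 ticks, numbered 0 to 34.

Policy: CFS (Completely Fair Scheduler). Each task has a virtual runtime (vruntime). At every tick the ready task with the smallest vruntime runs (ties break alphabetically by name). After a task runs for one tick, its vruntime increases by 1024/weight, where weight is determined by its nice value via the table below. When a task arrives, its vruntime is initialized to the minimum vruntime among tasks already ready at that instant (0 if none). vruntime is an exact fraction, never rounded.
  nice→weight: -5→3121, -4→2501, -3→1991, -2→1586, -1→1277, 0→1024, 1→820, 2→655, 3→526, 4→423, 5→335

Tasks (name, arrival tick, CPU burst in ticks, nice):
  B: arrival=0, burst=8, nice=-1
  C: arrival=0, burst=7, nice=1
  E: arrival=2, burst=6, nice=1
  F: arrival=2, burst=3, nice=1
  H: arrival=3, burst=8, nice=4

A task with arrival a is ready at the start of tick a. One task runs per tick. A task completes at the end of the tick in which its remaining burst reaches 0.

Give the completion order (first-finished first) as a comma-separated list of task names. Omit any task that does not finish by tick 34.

t=0: vr[B=0 C=0] → run B
t=1: vr[B=1024/1277 C=0] → run C
t=2: vr[B=1024/1277 C=256/205 E=1024/1277 F=1024/1277] → run B
t=3: vr[B=2048/1277 C=256/205 E=1024/1277 F=1024/1277 H=1024/1277] → run E
t=4: vr[B=2048/1277 C=256/205 E=536832/261785 F=1024/1277 H=1024/1277] → run F
t=5: vr[B=2048/1277 C=256/205 E=536832/261785 F=536832/261785 H=1024/1277] → run H
t=6: vr[B=2048/1277 C=256/205 E=536832/261785 F=536832/261785 H=1740800/540171] → run C
t=7: vr[B=2048/1277 C=512/205 E=536832/261785 F=536832/261785 H=1740800/540171] → run B
t=8: vr[B=3072/1277 C=512/205 E=536832/261785 F=536832/261785 H=1740800/540171] → run E
t=9: vr[B=3072/1277 C=512/205 E=863744/261785 F=536832/261785 H=1740800/540171] → run F
t=10: vr[B=3072/1277 C=512/205 E=863744/261785 F=863744/261785 H=1740800/540171] → run B
t=11: vr[B=4096/1277 C=512/205 E=863744/261785 F=863744/261785 H=1740800/540171] → run C
t=12: vr[B=4096/1277 C=768/205 E=863744/261785 F=863744/261785 H=1740800/540171] → run B
t=13: vr[B=5120/1277 C=768/205 E=863744/261785 F=863744/261785 H=1740800/540171] → run H
t=14: vr[B=5120/1277 C=768/205 E=863744/261785 F=863744/261785 H=3048448/540171] → run E
t=15: vr[B=5120/1277 C=768/205 E=1190656/261785 F=863744/261785 H=3048448/540171] → run F
t=16: vr[B=5120/1277 C=768/205 E=1190656/261785 H=3048448/540171] → run C
t=17: vr[B=5120/1277 C=1024/205 E=1190656/261785 H=3048448/540171] → run B
t=18: vr[B=6144/1277 C=1024/205 E=1190656/261785 H=3048448/540171] → run E
t=19: vr[B=6144/1277 C=1024/205 E=1517568/261785 H=3048448/540171] → run B
t=20: vr[B=7168/1277 C=1024/205 E=1517568/261785 H=3048448/540171] → run C
t=21: vr[B=7168/1277 C=256/41 E=1517568/261785 H=3048448/540171] → run B
t=22: vr[C=256/41 E=1517568/261785 H=3048448/540171] → run H
t=23: vr[C=256/41 E=1517568/261785 H=1452032/180057] → run E
t=24: vr[C=256/41 E=368896/52357 H=1452032/180057] → run C
t=25: vr[C=1536/205 E=368896/52357 H=1452032/180057] → run E
t=26: vr[C=1536/205 H=1452032/180057] → run C
t=27: vr[H=1452032/180057] → run H
t=28: vr[H=5663744/540171] → run H
t=29: vr[H=6971392/540171] → run H
t=30: vr[H=2759680/180057] → run H
t=31: vr[H=9586688/540171] → run H
t=32: (idle)
t=33: (idle)
t=34: (idle)

completion order = F, B, E, C, H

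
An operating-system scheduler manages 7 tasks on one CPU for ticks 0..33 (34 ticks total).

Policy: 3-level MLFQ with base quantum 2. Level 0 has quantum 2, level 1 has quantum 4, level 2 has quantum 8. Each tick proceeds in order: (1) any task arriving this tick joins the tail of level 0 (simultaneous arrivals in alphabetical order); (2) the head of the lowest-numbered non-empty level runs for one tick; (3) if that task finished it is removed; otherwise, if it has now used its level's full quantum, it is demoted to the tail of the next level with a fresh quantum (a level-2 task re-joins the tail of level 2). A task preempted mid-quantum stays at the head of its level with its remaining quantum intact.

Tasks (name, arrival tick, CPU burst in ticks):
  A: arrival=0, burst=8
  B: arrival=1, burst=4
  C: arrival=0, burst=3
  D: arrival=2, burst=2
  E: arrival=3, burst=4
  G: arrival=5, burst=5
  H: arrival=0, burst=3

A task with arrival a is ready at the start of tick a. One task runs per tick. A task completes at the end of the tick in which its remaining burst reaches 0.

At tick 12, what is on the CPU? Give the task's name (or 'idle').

running at tick 12 = G

t=0: L0/L1/L2 = ACH/-/- → run A
t=1: L0/L1/L2 = ACHB/-/- → run A
t=2: L0/L1/L2 = CHBD/A/- → run C
t=3: L0/L1/L2 = CHBDE/A/- → run C
t=4: L0/L1/L2 = HBDE/AC/- → run H
t=5: L0/L1/L2 = HBDEG/AC/- → run H
t=6: L0/L1/L2 = BDEG/ACH/- → run B
t=7: L0/L1/L2 = BDEG/ACH/- → run B
t=8: L0/L1/L2 = DEG/ACHB/- → run D
t=9: L0/L1/L2 = DEG/ACHB/- → run D
t=10: L0/L1/L2 = EG/ACHB/- → run E
t=11: L0/L1/L2 = EG/ACHB/- → run E
t=12: L0/L1/L2 = G/ACHBE/- → run G
t=13: L0/L1/L2 = G/ACHBE/- → run G
t=14: L0/L1/L2 = -/ACHBEG/- → run A
t=15: L0/L1/L2 = -/ACHBEG/- → run A
t=16: L0/L1/L2 = -/ACHBEG/- → run A
t=17: L0/L1/L2 = -/ACHBEG/- → run A
t=18: L0/L1/L2 = -/CHBEG/A → run C
t=19: L0/L1/L2 = -/HBEG/A → run H
t=20: L0/L1/L2 = -/BEG/A → run B
t=21: L0/L1/L2 = -/BEG/A → run B
t=22: L0/L1/L2 = -/EG/A → run E
t=23: L0/L1/L2 = -/EG/A → run E
t=24: L0/L1/L2 = -/G/A → run G
t=25: L0/L1/L2 = -/G/A → run G
t=26: L0/L1/L2 = -/G/A → run G
t=27: L0/L1/L2 = -/-/A → run A
t=28: L0/L1/L2 = -/-/A → run A
t=29: (idle)
t=30: (idle)
t=31: (idle)
t=32: (idle)
t=33: (idle)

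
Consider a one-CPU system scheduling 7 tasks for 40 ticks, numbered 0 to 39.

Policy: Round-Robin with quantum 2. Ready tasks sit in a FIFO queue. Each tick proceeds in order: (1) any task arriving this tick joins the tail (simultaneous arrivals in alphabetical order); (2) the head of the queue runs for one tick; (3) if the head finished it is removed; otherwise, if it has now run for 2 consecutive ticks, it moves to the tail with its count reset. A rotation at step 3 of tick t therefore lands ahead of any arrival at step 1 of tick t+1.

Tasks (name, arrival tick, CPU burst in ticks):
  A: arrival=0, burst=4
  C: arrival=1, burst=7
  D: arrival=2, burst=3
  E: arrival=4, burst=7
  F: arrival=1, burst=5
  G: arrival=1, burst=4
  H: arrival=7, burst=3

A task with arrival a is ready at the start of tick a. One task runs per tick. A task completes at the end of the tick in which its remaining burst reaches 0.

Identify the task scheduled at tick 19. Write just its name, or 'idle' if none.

t=0: queue=[A] q_used=0 → run A
t=1: queue=[A,C,F,G] q_used=1 → run A
t=2: queue=[C,F,G,A,D] q_used=0 → run C
t=3: queue=[C,F,G,A,D] q_used=1 → run C
t=4: queue=[F,G,A,D,C,E] q_used=0 → run F
t=5: queue=[F,G,A,D,C,E] q_used=1 → run F
t=6: queue=[G,A,D,C,E,F] q_used=0 → run G
t=7: queue=[G,A,D,C,E,F,H] q_used=1 → run G
t=8: queue=[A,D,C,E,F,H,G] q_used=0 → run A
t=9: queue=[A,D,C,E,F,H,G] q_used=1 → run A
t=10: queue=[D,C,E,F,H,G] q_used=0 → run D
t=11: queue=[D,C,E,F,H,G] q_used=1 → run D
t=12: queue=[C,E,F,H,G,D] q_used=0 → run C
t=13: queue=[C,E,F,H,G,D] q_used=1 → run C
t=14: queue=[E,F,H,G,D,C] q_used=0 → run E
t=15: queue=[E,F,H,G,D,C] q_used=1 → run E
t=16: queue=[F,H,G,D,C,E] q_used=0 → run F
t=17: queue=[F,H,G,D,C,E] q_used=1 → run F
t=18: queue=[H,G,D,C,E,F] q_used=0 → run H
t=19: queue=[H,G,D,C,E,F] q_used=1 → run H
t=20: queue=[G,D,C,E,F,H] q_used=0 → run G
t=21: queue=[G,D,C,E,F,H] q_used=1 → run G
t=22: queue=[D,C,E,F,H] q_used=0 → run D
t=23: queue=[C,E,F,H] q_used=0 → run C
t=24: queue=[C,E,F,H] q_used=1 → run C
t=25: queue=[E,F,H,C] q_used=0 → run E
t=26: queue=[E,F,H,C] q_used=1 → run E
t=27: queue=[F,H,C,E] q_used=0 → run F
t=28: queue=[H,C,E] q_used=0 → run H
t=29: queue=[C,E] q_used=0 → run C
t=30: queue=[E] q_used=0 → run E
t=31: queue=[E] q_used=1 → run E
t=32: queue=[E] q_used=0 → run E
t=33: (idle)
t=34: (idle)
t=35: (idle)
t=36: (idle)
t=37: (idle)
t=38: (idle)
t=39: (idle)

running at tick 19 = H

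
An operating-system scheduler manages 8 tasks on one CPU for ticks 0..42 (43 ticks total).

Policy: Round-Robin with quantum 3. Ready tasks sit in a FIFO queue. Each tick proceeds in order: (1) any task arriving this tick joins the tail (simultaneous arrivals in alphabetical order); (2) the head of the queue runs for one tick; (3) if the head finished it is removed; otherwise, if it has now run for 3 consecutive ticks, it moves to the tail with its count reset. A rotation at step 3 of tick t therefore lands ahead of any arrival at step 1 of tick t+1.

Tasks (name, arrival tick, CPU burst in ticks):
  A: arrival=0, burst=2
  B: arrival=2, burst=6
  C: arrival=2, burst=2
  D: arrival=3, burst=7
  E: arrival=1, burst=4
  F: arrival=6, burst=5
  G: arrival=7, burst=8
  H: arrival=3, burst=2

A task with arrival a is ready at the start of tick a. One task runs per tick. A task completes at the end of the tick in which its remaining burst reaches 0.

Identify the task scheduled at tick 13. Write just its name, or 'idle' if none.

running at tick 13 = H

t=0: queue=[A] q_used=0 → run A
t=1: queue=[A,E] q_used=1 → run A
t=2: queue=[E,B,C] q_used=0 → run E
t=3: queue=[E,B,C,D,H] q_used=1 → run E
t=4: queue=[E,B,C,D,H] q_used=2 → run E
t=5: queue=[B,C,D,H,E] q_used=0 → run B
t=6: queue=[B,C,D,H,E,F] q_used=1 → run B
t=7: queue=[B,C,D,H,E,F,G] q_used=2 → run B
t=8: queue=[C,D,H,E,F,G,B] q_used=0 → run C
t=9: queue=[C,D,H,E,F,G,B] q_used=1 → run C
t=10: queue=[D,H,E,F,G,B] q_used=0 → run D
t=11: queue=[D,H,E,F,G,B] q_used=1 → run D
t=12: queue=[D,H,E,F,G,B] q_used=2 → run D
t=13: queue=[H,E,F,G,B,D] q_used=0 → run H
t=14: queue=[H,E,F,G,B,D] q_used=1 → run H
t=15: queue=[E,F,G,B,D] q_used=0 → run E
t=16: queue=[F,G,B,D] q_used=0 → run F
t=17: queue=[F,G,B,D] q_used=1 → run F
t=18: queue=[F,G,B,D] q_used=2 → run F
t=19: queue=[G,B,D,F] q_used=0 → run G
t=20: queue=[G,B,D,F] q_used=1 → run G
t=21: queue=[G,B,D,F] q_used=2 → run G
t=22: queue=[B,D,F,G] q_used=0 → run B
t=23: queue=[B,D,F,G] q_used=1 → run B
t=24: queue=[B,D,F,G] q_used=2 → run B
t=25: queue=[D,F,G] q_used=0 → run D
t=26: queue=[D,F,G] q_used=1 → run D
t=27: queue=[D,F,G] q_used=2 → run D
t=28: queue=[F,G,D] q_used=0 → run F
t=29: queue=[F,G,D] q_used=1 → run F
t=30: queue=[G,D] q_used=0 → run G
t=31: queue=[G,D] q_used=1 → run G
t=32: queue=[G,D] q_used=2 → run G
t=33: queue=[D,G] q_used=0 → run D
t=34: queue=[G] q_used=0 → run G
t=35: queue=[G] q_used=1 → run G
t=36: (idle)
t=37: (idle)
t=38: (idle)
t=39: (idle)
t=40: (idle)
t=41: (idle)
t=42: (idle)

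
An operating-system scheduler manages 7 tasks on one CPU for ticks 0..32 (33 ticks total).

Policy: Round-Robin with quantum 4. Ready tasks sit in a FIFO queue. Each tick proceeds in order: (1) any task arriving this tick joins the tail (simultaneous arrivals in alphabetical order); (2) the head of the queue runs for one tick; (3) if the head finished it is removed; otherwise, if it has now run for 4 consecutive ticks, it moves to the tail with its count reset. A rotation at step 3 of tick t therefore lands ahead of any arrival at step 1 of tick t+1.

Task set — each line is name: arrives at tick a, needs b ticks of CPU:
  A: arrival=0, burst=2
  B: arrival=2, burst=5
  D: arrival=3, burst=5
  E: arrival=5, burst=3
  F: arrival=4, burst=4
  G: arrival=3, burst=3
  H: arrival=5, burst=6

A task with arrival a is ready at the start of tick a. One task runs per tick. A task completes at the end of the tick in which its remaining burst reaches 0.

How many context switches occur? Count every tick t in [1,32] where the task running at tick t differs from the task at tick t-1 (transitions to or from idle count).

t=0: queue=[A] q_used=0 → run A
t=1: queue=[A] q_used=1 → run A
t=2: queue=[B] q_used=0 → run B
t=3: queue=[B,D,G] q_used=1 → run B
t=4: queue=[B,D,G,F] q_used=2 → run B
t=5: queue=[B,D,G,F,E,H] q_used=3 → run B
t=6: queue=[D,G,F,E,H,B] q_used=0 → run D
t=7: queue=[D,G,F,E,H,B] q_used=1 → run D
t=8: queue=[D,G,F,E,H,B] q_used=2 → run D
t=9: queue=[D,G,F,E,H,B] q_used=3 → run D
t=10: queue=[G,F,E,H,B,D] q_used=0 → run G
t=11: queue=[G,F,E,H,B,D] q_used=1 → run G
t=12: queue=[G,F,E,H,B,D] q_used=2 → run G
t=13: queue=[F,E,H,B,D] q_used=0 → run F
t=14: queue=[F,E,H,B,D] q_used=1 → run F
t=15: queue=[F,E,H,B,D] q_used=2 → run F
t=16: queue=[F,E,H,B,D] q_used=3 → run F
t=17: queue=[E,H,B,D] q_used=0 → run E
t=18: queue=[E,H,B,D] q_used=1 → run E
t=19: queue=[E,H,B,D] q_used=2 → run E
t=20: queue=[H,B,D] q_used=0 → run H
t=21: queue=[H,B,D] q_used=1 → run H
t=22: queue=[H,B,D] q_used=2 → run H
t=23: queue=[H,B,D] q_used=3 → run H
t=24: queue=[B,D,H] q_used=0 → run B
t=25: queue=[D,H] q_used=0 → run D
t=26: queue=[H] q_used=0 → run H
t=27: queue=[H] q_used=1 → run H
t=28: (idle)
t=29: (idle)
t=30: (idle)
t=31: (idle)
t=32: (idle)

context switches = 10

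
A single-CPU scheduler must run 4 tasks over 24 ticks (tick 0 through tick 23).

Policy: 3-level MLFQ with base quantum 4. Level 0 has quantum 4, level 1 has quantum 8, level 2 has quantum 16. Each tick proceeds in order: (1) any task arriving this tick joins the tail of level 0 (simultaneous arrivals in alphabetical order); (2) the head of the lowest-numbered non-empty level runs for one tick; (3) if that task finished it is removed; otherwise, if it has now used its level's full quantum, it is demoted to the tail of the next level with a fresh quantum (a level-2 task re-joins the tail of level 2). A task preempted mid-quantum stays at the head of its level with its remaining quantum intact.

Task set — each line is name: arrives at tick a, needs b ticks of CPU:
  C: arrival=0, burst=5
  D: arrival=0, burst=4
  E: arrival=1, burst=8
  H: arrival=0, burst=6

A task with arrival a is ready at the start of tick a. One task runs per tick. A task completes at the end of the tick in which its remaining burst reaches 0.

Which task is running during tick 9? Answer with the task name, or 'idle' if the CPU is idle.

t=0: L0/L1/L2 = CDH/-/- → run C
t=1: L0/L1/L2 = CDHE/-/- → run C
t=2: L0/L1/L2 = CDHE/-/- → run C
t=3: L0/L1/L2 = CDHE/-/- → run C
t=4: L0/L1/L2 = DHE/C/- → run D
t=5: L0/L1/L2 = DHE/C/- → run D
t=6: L0/L1/L2 = DHE/C/- → run D
t=7: L0/L1/L2 = DHE/C/- → run D
t=8: L0/L1/L2 = HE/C/- → run H
t=9: L0/L1/L2 = HE/C/- → run H
t=10: L0/L1/L2 = HE/C/- → run H
t=11: L0/L1/L2 = HE/C/- → run H
t=12: L0/L1/L2 = E/CH/- → run E
t=13: L0/L1/L2 = E/CH/- → run E
t=14: L0/L1/L2 = E/CH/- → run E
t=15: L0/L1/L2 = E/CH/- → run E
t=16: L0/L1/L2 = -/CHE/- → run C
t=17: L0/L1/L2 = -/HE/- → run H
t=18: L0/L1/L2 = -/HE/- → run H
t=19: L0/L1/L2 = -/E/- → run E
t=20: L0/L1/L2 = -/E/- → run E
t=21: L0/L1/L2 = -/E/- → run E
t=22: L0/L1/L2 = -/E/- → run E
t=23: (idle)

running at tick 9 = H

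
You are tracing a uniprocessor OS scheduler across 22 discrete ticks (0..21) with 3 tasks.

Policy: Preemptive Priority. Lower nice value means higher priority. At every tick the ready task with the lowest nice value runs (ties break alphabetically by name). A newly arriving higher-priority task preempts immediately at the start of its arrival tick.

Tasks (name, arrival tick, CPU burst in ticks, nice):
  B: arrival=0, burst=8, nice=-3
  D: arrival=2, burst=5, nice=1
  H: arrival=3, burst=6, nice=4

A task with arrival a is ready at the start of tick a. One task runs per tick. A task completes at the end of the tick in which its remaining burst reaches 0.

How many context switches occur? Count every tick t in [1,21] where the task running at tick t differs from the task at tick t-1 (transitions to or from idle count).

context switches = 3

t=0: ready={B} → run B
t=1: ready={B} → run B
t=2: ready={B,D} → run B
t=3: ready={B,D,H} → run B
t=4: ready={B,D,H} → run B
t=5: ready={B,D,H} → run B
t=6: ready={B,D,H} → run B
t=7: ready={B,D,H} → run B
t=8: ready={D,H} → run D
t=9: ready={D,H} → run D
t=10: ready={D,H} → run D
t=11: ready={D,H} → run D
t=12: ready={D,H} → run D
t=13: ready={H} → run H
t=14: ready={H} → run H
t=15: ready={H} → run H
t=16: ready={H} → run H
t=17: ready={H} → run H
t=18: ready={H} → run H
t=19: (idle)
t=20: (idle)
t=21: (idle)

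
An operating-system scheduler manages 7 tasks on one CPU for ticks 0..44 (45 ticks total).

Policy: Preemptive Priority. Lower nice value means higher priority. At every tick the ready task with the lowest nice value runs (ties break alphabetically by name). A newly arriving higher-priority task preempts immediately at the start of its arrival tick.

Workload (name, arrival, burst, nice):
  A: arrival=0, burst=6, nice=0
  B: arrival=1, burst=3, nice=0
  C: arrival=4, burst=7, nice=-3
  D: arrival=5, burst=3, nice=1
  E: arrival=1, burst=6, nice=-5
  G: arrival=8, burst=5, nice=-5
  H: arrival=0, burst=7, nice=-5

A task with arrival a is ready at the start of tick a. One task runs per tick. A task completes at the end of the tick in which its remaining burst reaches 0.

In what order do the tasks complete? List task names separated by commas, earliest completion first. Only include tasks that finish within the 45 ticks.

t=0: ready={A,H} → run H
t=1: ready={A,B,E,H} → run E
t=2: ready={A,B,E,H} → run E
t=3: ready={A,B,E,H} → run E
t=4: ready={A,B,C,E,H} → run E
t=5: ready={A,B,C,D,E,H} → run E
t=6: ready={A,B,C,D,E,H} → run E
t=7: ready={A,B,C,D,H} → run H
t=8: ready={A,B,C,D,G,H} → run G
t=9: ready={A,B,C,D,G,H} → run G
t=10: ready={A,B,C,D,G,H} → run G
t=11: ready={A,B,C,D,G,H} → run G
t=12: ready={A,B,C,D,G,H} → run G
t=13: ready={A,B,C,D,H} → run H
t=14: ready={A,B,C,D,H} → run H
t=15: ready={A,B,C,D,H} → run H
t=16: ready={A,B,C,D,H} → run H
t=17: ready={A,B,C,D,H} → run H
t=18: ready={A,B,C,D} → run C
t=19: ready={A,B,C,D} → run C
t=20: ready={A,B,C,D} → run C
t=21: ready={A,B,C,D} → run C
t=22: ready={A,B,C,D} → run C
t=23: ready={A,B,C,D} → run C
t=24: ready={A,B,C,D} → run C
t=25: ready={A,B,D} → run A
t=26: ready={A,B,D} → run A
t=27: ready={A,B,D} → run A
t=28: ready={A,B,D} → run A
t=29: ready={A,B,D} → run A
t=30: ready={A,B,D} → run A
t=31: ready={B,D} → run B
t=32: ready={B,D} → run B
t=33: ready={B,D} → run B
t=34: ready={D} → run D
t=35: ready={D} → run D
t=36: ready={D} → run D
t=37: (idle)
t=38: (idle)
t=39: (idle)
t=40: (idle)
t=41: (idle)
t=42: (idle)
t=43: (idle)
t=44: (idle)

completion order = E, G, H, C, A, B, D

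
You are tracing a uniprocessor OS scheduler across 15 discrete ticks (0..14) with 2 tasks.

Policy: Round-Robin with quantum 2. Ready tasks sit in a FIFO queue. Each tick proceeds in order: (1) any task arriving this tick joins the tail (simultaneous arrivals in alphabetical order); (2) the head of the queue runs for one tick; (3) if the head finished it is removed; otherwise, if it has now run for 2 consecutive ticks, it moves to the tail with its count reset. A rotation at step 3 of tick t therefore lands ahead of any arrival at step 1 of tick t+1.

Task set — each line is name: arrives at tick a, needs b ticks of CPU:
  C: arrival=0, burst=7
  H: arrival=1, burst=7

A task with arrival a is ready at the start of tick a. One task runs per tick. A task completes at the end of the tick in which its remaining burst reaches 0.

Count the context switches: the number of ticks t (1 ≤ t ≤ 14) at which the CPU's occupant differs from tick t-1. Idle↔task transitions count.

t=0: queue=[C] q_used=0 → run C
t=1: queue=[C,H] q_used=1 → run C
t=2: queue=[H,C] q_used=0 → run H
t=3: queue=[H,C] q_used=1 → run H
t=4: queue=[C,H] q_used=0 → run C
t=5: queue=[C,H] q_used=1 → run C
t=6: queue=[H,C] q_used=0 → run H
t=7: queue=[H,C] q_used=1 → run H
t=8: queue=[C,H] q_used=0 → run C
t=9: queue=[C,H] q_used=1 → run C
t=10: queue=[H,C] q_used=0 → run H
t=11: queue=[H,C] q_used=1 → run H
t=12: queue=[C,H] q_used=0 → run C
t=13: queue=[H] q_used=0 → run H
t=14: (idle)

context switches = 8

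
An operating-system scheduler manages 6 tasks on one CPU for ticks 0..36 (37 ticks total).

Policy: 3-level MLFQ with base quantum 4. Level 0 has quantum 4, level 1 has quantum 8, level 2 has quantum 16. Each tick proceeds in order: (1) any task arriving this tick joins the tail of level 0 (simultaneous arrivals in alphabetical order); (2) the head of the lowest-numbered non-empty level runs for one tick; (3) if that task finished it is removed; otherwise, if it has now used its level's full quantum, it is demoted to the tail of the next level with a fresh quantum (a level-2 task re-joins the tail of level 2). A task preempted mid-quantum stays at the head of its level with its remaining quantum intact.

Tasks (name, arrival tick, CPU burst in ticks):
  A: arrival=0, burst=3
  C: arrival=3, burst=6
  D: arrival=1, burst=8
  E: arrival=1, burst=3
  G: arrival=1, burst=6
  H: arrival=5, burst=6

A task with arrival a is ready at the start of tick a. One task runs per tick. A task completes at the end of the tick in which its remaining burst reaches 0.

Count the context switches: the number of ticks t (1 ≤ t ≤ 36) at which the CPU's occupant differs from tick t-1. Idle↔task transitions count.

context switches = 10

t=0: L0/L1/L2 = A/-/- → run A
t=1: L0/L1/L2 = ADEG/-/- → run A
t=2: L0/L1/L2 = ADEG/-/- → run A
t=3: L0/L1/L2 = DEGC/-/- → run D
t=4: L0/L1/L2 = DEGC/-/- → run D
t=5: L0/L1/L2 = DEGCH/-/- → run D
t=6: L0/L1/L2 = DEGCH/-/- → run D
t=7: L0/L1/L2 = EGCH/D/- → run E
t=8: L0/L1/L2 = EGCH/D/- → run E
t=9: L0/L1/L2 = EGCH/D/- → run E
t=10: L0/L1/L2 = GCH/D/- → run G
t=11: L0/L1/L2 = GCH/D/- → run G
t=12: L0/L1/L2 = GCH/D/- → run G
t=13: L0/L1/L2 = GCH/D/- → run G
t=14: L0/L1/L2 = CH/DG/- → run C
t=15: L0/L1/L2 = CH/DG/- → run C
t=16: L0/L1/L2 = CH/DG/- → run C
t=17: L0/L1/L2 = CH/DG/- → run C
t=18: L0/L1/L2 = H/DGC/- → run H
t=19: L0/L1/L2 = H/DGC/- → run H
t=20: L0/L1/L2 = H/DGC/- → run H
t=21: L0/L1/L2 = H/DGC/- → run H
t=22: L0/L1/L2 = -/DGCH/- → run D
t=23: L0/L1/L2 = -/DGCH/- → run D
t=24: L0/L1/L2 = -/DGCH/- → run D
t=25: L0/L1/L2 = -/DGCH/- → run D
t=26: L0/L1/L2 = -/GCH/- → run G
t=27: L0/L1/L2 = -/GCH/- → run G
t=28: L0/L1/L2 = -/CH/- → run C
t=29: L0/L1/L2 = -/CH/- → run C
t=30: L0/L1/L2 = -/H/- → run H
t=31: L0/L1/L2 = -/H/- → run H
t=32: (idle)
t=33: (idle)
t=34: (idle)
t=35: (idle)
t=36: (idle)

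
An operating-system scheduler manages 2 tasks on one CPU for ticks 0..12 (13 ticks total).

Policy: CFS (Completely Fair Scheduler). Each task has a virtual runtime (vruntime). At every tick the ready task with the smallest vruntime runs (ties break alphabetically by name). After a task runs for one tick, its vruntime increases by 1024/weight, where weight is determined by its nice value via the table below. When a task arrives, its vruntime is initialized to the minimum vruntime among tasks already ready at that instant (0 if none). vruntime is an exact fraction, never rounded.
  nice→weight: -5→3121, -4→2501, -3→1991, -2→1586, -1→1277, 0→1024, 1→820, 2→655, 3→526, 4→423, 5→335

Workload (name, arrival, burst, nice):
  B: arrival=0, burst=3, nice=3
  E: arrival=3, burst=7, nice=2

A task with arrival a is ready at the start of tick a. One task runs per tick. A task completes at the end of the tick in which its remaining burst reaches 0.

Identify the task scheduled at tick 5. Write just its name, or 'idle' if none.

running at tick 5 = E

t=0: vr[B=0] → run B
t=1: vr[B=512/263] → run B
t=2: vr[B=1024/263] → run B
t=3: vr[E=0] → run E
t=4: vr[E=1024/655] → run E
t=5: vr[E=2048/655] → run E
t=6: vr[E=3072/655] → run E
t=7: vr[E=4096/655] → run E
t=8: vr[E=1024/131] → run E
t=9: vr[E=6144/655] → run E
t=10: (idle)
t=11: (idle)
t=12: (idle)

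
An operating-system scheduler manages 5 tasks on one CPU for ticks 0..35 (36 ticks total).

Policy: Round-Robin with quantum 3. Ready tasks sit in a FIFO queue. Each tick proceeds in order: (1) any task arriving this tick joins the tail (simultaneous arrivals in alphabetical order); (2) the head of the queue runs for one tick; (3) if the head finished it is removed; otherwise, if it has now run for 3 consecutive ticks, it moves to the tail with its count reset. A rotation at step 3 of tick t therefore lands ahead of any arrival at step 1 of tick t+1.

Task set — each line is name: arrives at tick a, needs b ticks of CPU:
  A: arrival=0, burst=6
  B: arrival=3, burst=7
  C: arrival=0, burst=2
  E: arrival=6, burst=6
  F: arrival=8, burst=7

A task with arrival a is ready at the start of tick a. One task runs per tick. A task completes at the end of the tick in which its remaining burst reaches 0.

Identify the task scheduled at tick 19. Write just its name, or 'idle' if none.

t=0: queue=[A,C] q_used=0 → run A
t=1: queue=[A,C] q_used=1 → run A
t=2: queue=[A,C] q_used=2 → run A
t=3: queue=[C,A,B] q_used=0 → run C
t=4: queue=[C,A,B] q_used=1 → run C
t=5: queue=[A,B] q_used=0 → run A
t=6: queue=[A,B,E] q_used=1 → run A
t=7: queue=[A,B,E] q_used=2 → run A
t=8: queue=[B,E,F] q_used=0 → run B
t=9: queue=[B,E,F] q_used=1 → run B
t=10: queue=[B,E,F] q_used=2 → run B
t=11: queue=[E,F,B] q_used=0 → run E
t=12: queue=[E,F,B] q_used=1 → run E
t=13: queue=[E,F,B] q_used=2 → run E
t=14: queue=[F,B,E] q_used=0 → run F
t=15: queue=[F,B,E] q_used=1 → run F
t=16: queue=[F,B,E] q_used=2 → run F
t=17: queue=[B,E,F] q_used=0 → run B
t=18: queue=[B,E,F] q_used=1 → run B
t=19: queue=[B,E,F] q_used=2 → run B
t=20: queue=[E,F,B] q_used=0 → run E
t=21: queue=[E,F,B] q_used=1 → run E
t=22: queue=[E,F,B] q_used=2 → run E
t=23: queue=[F,B] q_used=0 → run F
t=24: queue=[F,B] q_used=1 → run F
t=25: queue=[F,B] q_used=2 → run F
t=26: queue=[B,F] q_used=0 → run B
t=27: queue=[F] q_used=0 → run F
t=28: (idle)
t=29: (idle)
t=30: (idle)
t=31: (idle)
t=32: (idle)
t=33: (idle)
t=34: (idle)
t=35: (idle)

running at tick 19 = B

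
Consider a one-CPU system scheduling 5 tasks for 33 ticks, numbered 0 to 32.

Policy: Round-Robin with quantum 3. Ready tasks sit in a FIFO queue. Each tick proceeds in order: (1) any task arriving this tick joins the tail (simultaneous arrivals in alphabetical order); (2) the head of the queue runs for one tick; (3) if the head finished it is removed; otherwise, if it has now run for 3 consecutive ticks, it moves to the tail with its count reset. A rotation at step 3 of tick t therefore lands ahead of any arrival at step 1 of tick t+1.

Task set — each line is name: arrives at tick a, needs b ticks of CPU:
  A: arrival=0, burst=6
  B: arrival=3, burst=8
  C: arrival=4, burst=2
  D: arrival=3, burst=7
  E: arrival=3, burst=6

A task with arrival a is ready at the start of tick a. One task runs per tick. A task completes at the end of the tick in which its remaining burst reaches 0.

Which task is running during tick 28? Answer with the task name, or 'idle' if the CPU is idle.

t=0: queue=[A] q_used=0 → run A
t=1: queue=[A] q_used=1 → run A
t=2: queue=[A] q_used=2 → run A
t=3: queue=[A,B,D,E] q_used=0 → run A
t=4: queue=[A,B,D,E,C] q_used=1 → run A
t=5: queue=[A,B,D,E,C] q_used=2 → run A
t=6: queue=[B,D,E,C] q_used=0 → run B
t=7: queue=[B,D,E,C] q_used=1 → run B
t=8: queue=[B,D,E,C] q_used=2 → run B
t=9: queue=[D,E,C,B] q_used=0 → run D
t=10: queue=[D,E,C,B] q_used=1 → run D
t=11: queue=[D,E,C,B] q_used=2 → run D
t=12: queue=[E,C,B,D] q_used=0 → run E
t=13: queue=[E,C,B,D] q_used=1 → run E
t=14: queue=[E,C,B,D] q_used=2 → run E
t=15: queue=[C,B,D,E] q_used=0 → run C
t=16: queue=[C,B,D,E] q_used=1 → run C
t=17: queue=[B,D,E] q_used=0 → run B
t=18: queue=[B,D,E] q_used=1 → run B
t=19: queue=[B,D,E] q_used=2 → run B
t=20: queue=[D,E,B] q_used=0 → run D
t=21: queue=[D,E,B] q_used=1 → run D
t=22: queue=[D,E,B] q_used=2 → run D
t=23: queue=[E,B,D] q_used=0 → run E
t=24: queue=[E,B,D] q_used=1 → run E
t=25: queue=[E,B,D] q_used=2 → run E
t=26: queue=[B,D] q_used=0 → run B
t=27: queue=[B,D] q_used=1 → run B
t=28: queue=[D] q_used=0 → run D
t=29: (idle)
t=30: (idle)
t=31: (idle)
t=32: (idle)

running at tick 28 = D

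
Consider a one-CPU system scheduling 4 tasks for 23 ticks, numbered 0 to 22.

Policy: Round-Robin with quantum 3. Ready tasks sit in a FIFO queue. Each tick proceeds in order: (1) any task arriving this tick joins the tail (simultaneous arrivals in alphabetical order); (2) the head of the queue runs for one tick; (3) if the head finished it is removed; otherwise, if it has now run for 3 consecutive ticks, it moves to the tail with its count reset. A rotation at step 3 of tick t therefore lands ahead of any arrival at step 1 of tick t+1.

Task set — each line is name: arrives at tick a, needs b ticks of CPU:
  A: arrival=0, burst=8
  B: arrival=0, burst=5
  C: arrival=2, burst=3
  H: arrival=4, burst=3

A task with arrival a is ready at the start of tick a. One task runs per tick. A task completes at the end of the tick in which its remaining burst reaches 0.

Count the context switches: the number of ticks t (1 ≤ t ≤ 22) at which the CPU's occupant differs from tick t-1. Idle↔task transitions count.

t=0: queue=[A,B] q_used=0 → run A
t=1: queue=[A,B] q_used=1 → run A
t=2: queue=[A,B,C] q_used=2 → run A
t=3: queue=[B,C,A] q_used=0 → run B
t=4: queue=[B,C,A,H] q_used=1 → run B
t=5: queue=[B,C,A,H] q_used=2 → run B
t=6: queue=[C,A,H,B] q_used=0 → run C
t=7: queue=[C,A,H,B] q_used=1 → run C
t=8: queue=[C,A,H,B] q_used=2 → run C
t=9: queue=[A,H,B] q_used=0 → run A
t=10: queue=[A,H,B] q_used=1 → run A
t=11: queue=[A,H,B] q_used=2 → run A
t=12: queue=[H,B,A] q_used=0 → run H
t=13: queue=[H,B,A] q_used=1 → run H
t=14: queue=[H,B,A] q_used=2 → run H
t=15: queue=[B,A] q_used=0 → run B
t=16: queue=[B,A] q_used=1 → run B
t=17: queue=[A] q_used=0 → run A
t=18: queue=[A] q_used=1 → run A
t=19: (idle)
t=20: (idle)
t=21: (idle)
t=22: (idle)

context switches = 7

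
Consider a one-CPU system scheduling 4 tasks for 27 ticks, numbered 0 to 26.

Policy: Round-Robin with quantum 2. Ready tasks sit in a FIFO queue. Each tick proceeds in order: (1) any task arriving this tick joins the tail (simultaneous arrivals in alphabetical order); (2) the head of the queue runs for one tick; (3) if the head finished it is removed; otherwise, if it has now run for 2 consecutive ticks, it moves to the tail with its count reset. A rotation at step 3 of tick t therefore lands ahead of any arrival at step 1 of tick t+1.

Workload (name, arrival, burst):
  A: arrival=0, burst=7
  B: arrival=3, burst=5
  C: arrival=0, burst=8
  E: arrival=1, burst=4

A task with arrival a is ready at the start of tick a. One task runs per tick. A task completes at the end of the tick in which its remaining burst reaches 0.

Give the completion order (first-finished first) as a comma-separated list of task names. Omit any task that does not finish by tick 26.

t=0: queue=[A,C] q_used=0 → run A
t=1: queue=[A,C,E] q_used=1 → run A
t=2: queue=[C,E,A] q_used=0 → run C
t=3: queue=[C,E,A,B] q_used=1 → run C
t=4: queue=[E,A,B,C] q_used=0 → run E
t=5: queue=[E,A,B,C] q_used=1 → run E
t=6: queue=[A,B,C,E] q_used=0 → run A
t=7: queue=[A,B,C,E] q_used=1 → run A
t=8: queue=[B,C,E,A] q_used=0 → run B
t=9: queue=[B,C,E,A] q_used=1 → run B
t=10: queue=[C,E,A,B] q_used=0 → run C
t=11: queue=[C,E,A,B] q_used=1 → run C
t=12: queue=[E,A,B,C] q_used=0 → run E
t=13: queue=[E,A,B,C] q_used=1 → run E
t=14: queue=[A,B,C] q_used=0 → run A
t=15: queue=[A,B,C] q_used=1 → run A
t=16: queue=[B,C,A] q_used=0 → run B
t=17: queue=[B,C,A] q_used=1 → run B
t=18: queue=[C,A,B] q_used=0 → run C
t=19: queue=[C,A,B] q_used=1 → run C
t=20: queue=[A,B,C] q_used=0 → run A
t=21: queue=[B,C] q_used=0 → run B
t=22: queue=[C] q_used=0 → run C
t=23: queue=[C] q_used=1 → run C
t=24: (idle)
t=25: (idle)
t=26: (idle)

completion order = E, A, B, C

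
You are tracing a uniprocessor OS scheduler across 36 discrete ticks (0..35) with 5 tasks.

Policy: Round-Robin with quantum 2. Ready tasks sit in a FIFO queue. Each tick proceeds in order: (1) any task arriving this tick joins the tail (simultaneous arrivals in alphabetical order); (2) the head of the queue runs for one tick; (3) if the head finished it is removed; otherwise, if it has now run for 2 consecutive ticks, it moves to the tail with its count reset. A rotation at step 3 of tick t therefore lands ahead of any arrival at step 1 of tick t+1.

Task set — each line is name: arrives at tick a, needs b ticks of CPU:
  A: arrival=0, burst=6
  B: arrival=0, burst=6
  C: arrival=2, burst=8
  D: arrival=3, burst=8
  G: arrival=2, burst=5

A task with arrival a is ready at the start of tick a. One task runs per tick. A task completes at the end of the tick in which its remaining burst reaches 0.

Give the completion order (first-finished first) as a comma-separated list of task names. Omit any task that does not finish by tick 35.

completion order = A, B, G, C, D

t=0: queue=[A,B] q_used=0 → run A
t=1: queue=[A,B] q_used=1 → run A
t=2: queue=[B,A,C,G] q_used=0 → run B
t=3: queue=[B,A,C,G,D] q_used=1 → run B
t=4: queue=[A,C,G,D,B] q_used=0 → run A
t=5: queue=[A,C,G,D,B] q_used=1 → run A
t=6: queue=[C,G,D,B,A] q_used=0 → run C
t=7: queue=[C,G,D,B,A] q_used=1 → run C
t=8: queue=[G,D,B,A,C] q_used=0 → run G
t=9: queue=[G,D,B,A,C] q_used=1 → run G
t=10: queue=[D,B,A,C,G] q_used=0 → run D
t=11: queue=[D,B,A,C,G] q_used=1 → run D
t=12: queue=[B,A,C,G,D] q_used=0 → run B
t=13: queue=[B,A,C,G,D] q_used=1 → run B
t=14: queue=[A,C,G,D,B] q_used=0 → run A
t=15: queue=[A,C,G,D,B] q_used=1 → run A
t=16: queue=[C,G,D,B] q_used=0 → run C
t=17: queue=[C,G,D,B] q_used=1 → run C
t=18: queue=[G,D,B,C] q_used=0 → run G
t=19: queue=[G,D,B,C] q_used=1 → run G
t=20: queue=[D,B,C,G] q_used=0 → run D
t=21: queue=[D,B,C,G] q_used=1 → run D
t=22: queue=[B,C,G,D] q_used=0 → run B
t=23: queue=[B,C,G,D] q_used=1 → run B
t=24: queue=[C,G,D] q_used=0 → run C
t=25: queue=[C,G,D] q_used=1 → run C
t=26: queue=[G,D,C] q_used=0 → run G
t=27: queue=[D,C] q_used=0 → run D
t=28: queue=[D,C] q_used=1 → run D
t=29: queue=[C,D] q_used=0 → run C
t=30: queue=[C,D] q_used=1 → run C
t=31: queue=[D] q_used=0 → run D
t=32: queue=[D] q_used=1 → run D
t=33: (idle)
t=34: (idle)
t=35: (idle)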